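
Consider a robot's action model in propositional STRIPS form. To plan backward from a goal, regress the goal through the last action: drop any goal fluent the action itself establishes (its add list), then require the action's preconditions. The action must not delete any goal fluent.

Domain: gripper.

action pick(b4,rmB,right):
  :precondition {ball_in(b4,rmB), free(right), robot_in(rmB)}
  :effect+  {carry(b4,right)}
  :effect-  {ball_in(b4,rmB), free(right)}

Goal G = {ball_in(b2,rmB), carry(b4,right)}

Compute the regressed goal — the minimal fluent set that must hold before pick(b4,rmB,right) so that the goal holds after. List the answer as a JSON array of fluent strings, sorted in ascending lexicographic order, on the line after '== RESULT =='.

Compute (G \ add) ∪ pre:
  G ∩ del = {}  (empty — regression defined)
  G \ add = {ball_in(b2,rmB), carry(b4,right)} \ {carry(b4,right)} = {ball_in(b2,rmB)}
  ∪ pre   = {ball_in(b2,rmB)} ∪ {ball_in(b4,rmB), free(right), robot_in(rmB)}
          = {ball_in(b2,rmB), ball_in(b4,rmB), free(right), robot_in(rmB)}

== RESULT ==
["ball_in(b2,rmB)", "ball_in(b4,rmB)", "free(right)", "robot_in(rmB)"]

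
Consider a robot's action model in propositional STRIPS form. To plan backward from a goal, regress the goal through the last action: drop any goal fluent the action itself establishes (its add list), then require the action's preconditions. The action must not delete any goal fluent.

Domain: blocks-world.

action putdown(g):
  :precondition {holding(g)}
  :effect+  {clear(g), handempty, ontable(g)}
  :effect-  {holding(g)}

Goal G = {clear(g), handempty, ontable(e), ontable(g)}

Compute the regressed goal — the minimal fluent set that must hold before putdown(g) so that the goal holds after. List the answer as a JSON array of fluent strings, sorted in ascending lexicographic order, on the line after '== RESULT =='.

Compute (G \ add) ∪ pre:
  G ∩ del = {}  (empty — regression defined)
  G \ add = {clear(g), handempty, ontable(e), ontable(g)} \ {clear(g), handempty, ontable(g)} = {ontable(e)}
  ∪ pre   = {ontable(e)} ∪ {holding(g)}
          = {holding(g), ontable(e)}

== RESULT ==
["holding(g)", "ontable(e)"]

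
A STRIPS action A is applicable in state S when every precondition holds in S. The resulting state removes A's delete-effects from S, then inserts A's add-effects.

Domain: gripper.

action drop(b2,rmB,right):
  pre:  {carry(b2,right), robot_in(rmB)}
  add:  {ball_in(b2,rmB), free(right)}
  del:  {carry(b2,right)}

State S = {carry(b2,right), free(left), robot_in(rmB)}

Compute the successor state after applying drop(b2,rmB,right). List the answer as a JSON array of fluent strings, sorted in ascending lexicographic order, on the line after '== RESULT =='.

Progress:
  pre ⊆ S: {carry(b2,right), robot_in(rmB)} ⊆ S  — applicable
  S \ del = {free(left), robot_in(rmB)}
  ∪ add   = {ball_in(b2,rmB), free(left), free(right), robot_in(rmB)}

== RESULT ==
["ball_in(b2,rmB)", "free(left)", "free(right)", "robot_in(rmB)"]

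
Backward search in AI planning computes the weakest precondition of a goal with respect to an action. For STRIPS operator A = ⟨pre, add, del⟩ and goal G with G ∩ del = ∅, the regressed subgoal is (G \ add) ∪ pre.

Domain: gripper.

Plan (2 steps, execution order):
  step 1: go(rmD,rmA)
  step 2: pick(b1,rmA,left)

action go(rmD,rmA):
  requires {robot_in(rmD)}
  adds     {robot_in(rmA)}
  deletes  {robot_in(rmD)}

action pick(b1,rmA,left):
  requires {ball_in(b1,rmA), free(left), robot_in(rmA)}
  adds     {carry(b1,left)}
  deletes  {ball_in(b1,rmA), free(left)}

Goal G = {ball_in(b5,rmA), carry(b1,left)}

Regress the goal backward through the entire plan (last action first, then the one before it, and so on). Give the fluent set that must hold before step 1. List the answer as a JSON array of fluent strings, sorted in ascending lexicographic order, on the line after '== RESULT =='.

Regress step by step:
  through step 2 (pick(b1,rmA,left)): drop {carry(b1,left)}, keep {ball_in(b5,rmA)}, require {ball_in(b1,rmA), free(left), robot_in(rmA)}
    → {ball_in(b1,rmA), ball_in(b5,rmA), free(left), robot_in(rmA)}
  through step 1 (go(rmD,rmA)): drop {robot_in(rmA)}, keep {ball_in(b1,rmA), ball_in(b5,rmA), free(left)}, require {robot_in(rmD)}
    → {ball_in(b1,rmA), ball_in(b5,rmA), free(left), robot_in(rmD)}

== RESULT ==
["ball_in(b1,rmA)", "ball_in(b5,rmA)", "free(left)", "robot_in(rmD)"]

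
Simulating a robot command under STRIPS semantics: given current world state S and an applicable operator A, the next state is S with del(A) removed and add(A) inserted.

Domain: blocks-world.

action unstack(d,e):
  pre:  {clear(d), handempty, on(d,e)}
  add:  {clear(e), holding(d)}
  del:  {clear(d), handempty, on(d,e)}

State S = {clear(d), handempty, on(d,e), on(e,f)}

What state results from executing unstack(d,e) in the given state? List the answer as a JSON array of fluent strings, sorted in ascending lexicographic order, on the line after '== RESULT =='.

Progress:
  pre ⊆ S: {clear(d), handempty, on(d,e)} ⊆ S  — applicable
  S \ del = {on(e,f)}
  ∪ add   = {clear(e), holding(d), on(e,f)}

== RESULT ==
["clear(e)", "holding(d)", "on(e,f)"]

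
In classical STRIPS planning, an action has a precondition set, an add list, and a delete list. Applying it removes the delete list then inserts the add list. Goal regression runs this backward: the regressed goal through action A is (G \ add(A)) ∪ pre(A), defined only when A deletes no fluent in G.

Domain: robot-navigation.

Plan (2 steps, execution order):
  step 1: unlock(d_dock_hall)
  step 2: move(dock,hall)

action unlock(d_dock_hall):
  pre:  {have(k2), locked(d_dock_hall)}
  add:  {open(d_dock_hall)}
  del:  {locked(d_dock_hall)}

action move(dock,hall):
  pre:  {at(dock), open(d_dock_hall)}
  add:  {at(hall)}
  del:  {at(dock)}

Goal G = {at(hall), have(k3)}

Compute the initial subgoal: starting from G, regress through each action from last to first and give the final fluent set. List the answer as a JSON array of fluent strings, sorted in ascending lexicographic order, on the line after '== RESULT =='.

Work backward from the goal:
  through step 2 (move(dock,hall)): drop {at(hall)}, keep {have(k3)}, require {at(dock), open(d_dock_hall)}
    → {at(dock), have(k3), open(d_dock_hall)}
  through step 1 (unlock(d_dock_hall)): drop {open(d_dock_hall)}, keep {at(dock), have(k3)}, require {have(k2), locked(d_dock_hall)}
    → {at(dock), have(k2), have(k3), locked(d_dock_hall)}

== RESULT ==
["at(dock)", "have(k2)", "have(k3)", "locked(d_dock_hall)"]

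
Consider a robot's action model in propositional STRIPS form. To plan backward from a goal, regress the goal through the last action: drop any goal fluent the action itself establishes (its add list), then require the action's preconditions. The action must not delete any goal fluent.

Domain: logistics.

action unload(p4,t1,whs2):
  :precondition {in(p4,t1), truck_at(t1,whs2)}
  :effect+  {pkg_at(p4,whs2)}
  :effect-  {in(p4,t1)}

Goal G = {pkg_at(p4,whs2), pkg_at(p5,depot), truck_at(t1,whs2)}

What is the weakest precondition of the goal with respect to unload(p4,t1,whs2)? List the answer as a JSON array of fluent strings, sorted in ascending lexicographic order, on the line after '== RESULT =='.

Compute (G \ add) ∪ pre:
  G ∩ del = {}  (empty — regression defined)
  G \ add = {pkg_at(p4,whs2), pkg_at(p5,depot), truck_at(t1,whs2)} \ {pkg_at(p4,whs2)} = {pkg_at(p5,depot), truck_at(t1,whs2)}
  ∪ pre   = {pkg_at(p5,depot), truck_at(t1,whs2)} ∪ {in(p4,t1), truck_at(t1,whs2)}
          = {in(p4,t1), pkg_at(p5,depot), truck_at(t1,whs2)}

== RESULT ==
["in(p4,t1)", "pkg_at(p5,depot)", "truck_at(t1,whs2)"]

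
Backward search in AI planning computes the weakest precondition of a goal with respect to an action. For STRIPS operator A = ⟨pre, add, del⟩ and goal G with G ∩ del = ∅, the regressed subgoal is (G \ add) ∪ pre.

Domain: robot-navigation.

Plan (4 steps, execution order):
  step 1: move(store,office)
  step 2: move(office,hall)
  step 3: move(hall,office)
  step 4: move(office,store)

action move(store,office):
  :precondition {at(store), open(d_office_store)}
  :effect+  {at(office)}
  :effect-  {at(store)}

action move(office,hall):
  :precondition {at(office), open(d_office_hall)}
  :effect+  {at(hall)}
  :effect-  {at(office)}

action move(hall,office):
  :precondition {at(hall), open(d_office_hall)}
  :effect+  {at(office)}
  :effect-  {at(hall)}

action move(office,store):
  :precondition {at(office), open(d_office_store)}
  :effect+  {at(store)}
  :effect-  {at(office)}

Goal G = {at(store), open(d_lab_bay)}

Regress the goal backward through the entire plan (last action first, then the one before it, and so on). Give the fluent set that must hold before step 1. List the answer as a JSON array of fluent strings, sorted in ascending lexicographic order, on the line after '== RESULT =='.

Regress step by step:
  through step 4 (move(office,store)): drop {at(store)}, keep {open(d_lab_bay)}, require {at(office), open(d_office_store)}
    → {at(office), open(d_lab_bay), open(d_office_store)}
  through step 3 (move(hall,office)): drop {at(office)}, keep {open(d_lab_bay), open(d_office_store)}, require {at(hall), open(d_office_hall)}
    → {at(hall), open(d_lab_bay), open(d_office_hall), open(d_office_store)}
  through step 2 (move(office,hall)): drop {at(hall)}, keep {open(d_lab_bay), open(d_office_hall), open(d_office_store)}, require {at(office), open(d_office_hall)}
    → {at(office), open(d_lab_bay), open(d_office_hall), open(d_office_store)}
  through step 1 (move(store,office)): drop {at(office)}, keep {open(d_lab_bay), open(d_office_hall), open(d_office_store)}, require {at(store), open(d_office_store)}
    → {at(store), open(d_lab_bay), open(d_office_hall), open(d_office_store)}

== RESULT ==
["at(store)", "open(d_lab_bay)", "open(d_office_hall)", "open(d_office_store)"]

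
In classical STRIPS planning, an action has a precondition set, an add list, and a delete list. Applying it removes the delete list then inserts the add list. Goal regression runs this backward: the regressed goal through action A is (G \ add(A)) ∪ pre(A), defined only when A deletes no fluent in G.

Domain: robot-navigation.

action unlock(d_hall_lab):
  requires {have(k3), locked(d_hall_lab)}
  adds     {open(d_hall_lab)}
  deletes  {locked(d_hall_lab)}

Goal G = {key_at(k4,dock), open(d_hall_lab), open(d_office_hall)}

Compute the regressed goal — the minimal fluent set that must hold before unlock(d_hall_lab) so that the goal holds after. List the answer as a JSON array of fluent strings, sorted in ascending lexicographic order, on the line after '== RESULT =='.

Compute (G \ add) ∪ pre:
  G ∩ del = {}  (empty — regression defined)
  G \ add = {key_at(k4,dock), open(d_hall_lab), open(d_office_hall)} \ {open(d_hall_lab)} = {key_at(k4,dock), open(d_office_hall)}
  ∪ pre   = {key_at(k4,dock), open(d_office_hall)} ∪ {have(k3), locked(d_hall_lab)}
          = {have(k3), key_at(k4,dock), locked(d_hall_lab), open(d_office_hall)}

== RESULT ==
["have(k3)", "key_at(k4,dock)", "locked(d_hall_lab)", "open(d_office_hall)"]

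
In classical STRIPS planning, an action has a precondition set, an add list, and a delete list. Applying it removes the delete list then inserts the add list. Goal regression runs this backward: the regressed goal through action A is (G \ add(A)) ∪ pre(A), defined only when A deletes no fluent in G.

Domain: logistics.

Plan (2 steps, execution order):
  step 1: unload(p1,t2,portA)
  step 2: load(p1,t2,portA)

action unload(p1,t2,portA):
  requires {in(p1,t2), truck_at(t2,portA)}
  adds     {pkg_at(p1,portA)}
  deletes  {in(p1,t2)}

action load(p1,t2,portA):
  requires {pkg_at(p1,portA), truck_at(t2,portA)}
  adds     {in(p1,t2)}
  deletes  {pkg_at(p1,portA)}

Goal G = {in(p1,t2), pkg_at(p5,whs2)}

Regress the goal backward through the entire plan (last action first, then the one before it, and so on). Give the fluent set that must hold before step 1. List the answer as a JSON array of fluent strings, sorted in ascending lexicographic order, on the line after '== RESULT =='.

Work backward from the goal:
  through step 2 (load(p1,t2,portA)): drop {in(p1,t2)}, keep {pkg_at(p5,whs2)}, require {pkg_at(p1,portA), truck_at(t2,portA)}
    → {pkg_at(p1,portA), pkg_at(p5,whs2), truck_at(t2,portA)}
  through step 1 (unload(p1,t2,portA)): drop {pkg_at(p1,portA)}, keep {pkg_at(p5,whs2), truck_at(t2,portA)}, require {in(p1,t2), truck_at(t2,portA)}
    → {in(p1,t2), pkg_at(p5,whs2), truck_at(t2,portA)}

== RESULT ==
["in(p1,t2)", "pkg_at(p5,whs2)", "truck_at(t2,portA)"]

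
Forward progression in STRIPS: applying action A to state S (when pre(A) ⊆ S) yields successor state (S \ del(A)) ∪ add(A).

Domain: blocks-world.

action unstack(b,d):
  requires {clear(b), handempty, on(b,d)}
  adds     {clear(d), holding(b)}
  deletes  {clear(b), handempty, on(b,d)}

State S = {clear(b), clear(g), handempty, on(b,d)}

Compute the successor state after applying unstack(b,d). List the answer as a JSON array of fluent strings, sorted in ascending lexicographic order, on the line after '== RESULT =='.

Compute (S \ del) ∪ add:
  pre ⊆ S: {clear(b), handempty, on(b,d)} ⊆ S  — applicable
  S \ del = {clear(g)}
  ∪ add   = {clear(d), clear(g), holding(b)}

== RESULT ==
["clear(d)", "clear(g)", "holding(b)"]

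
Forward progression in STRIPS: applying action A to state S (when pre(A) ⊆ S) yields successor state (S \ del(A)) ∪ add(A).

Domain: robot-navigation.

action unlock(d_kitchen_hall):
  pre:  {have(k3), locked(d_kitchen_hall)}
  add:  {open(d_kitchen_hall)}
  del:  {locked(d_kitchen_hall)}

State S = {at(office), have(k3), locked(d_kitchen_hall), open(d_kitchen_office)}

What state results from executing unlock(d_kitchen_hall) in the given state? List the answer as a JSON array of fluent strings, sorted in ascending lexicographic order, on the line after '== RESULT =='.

Progress:
  pre ⊆ S: {have(k3), locked(d_kitchen_hall)} ⊆ S  — applicable
  S \ del = {at(office), have(k3), open(d_kitchen_office)}
  ∪ add   = {at(office), have(k3), open(d_kitchen_hall), open(d_kitchen_office)}

== RESULT ==
["at(office)", "have(k3)", "open(d_kitchen_hall)", "open(d_kitchen_office)"]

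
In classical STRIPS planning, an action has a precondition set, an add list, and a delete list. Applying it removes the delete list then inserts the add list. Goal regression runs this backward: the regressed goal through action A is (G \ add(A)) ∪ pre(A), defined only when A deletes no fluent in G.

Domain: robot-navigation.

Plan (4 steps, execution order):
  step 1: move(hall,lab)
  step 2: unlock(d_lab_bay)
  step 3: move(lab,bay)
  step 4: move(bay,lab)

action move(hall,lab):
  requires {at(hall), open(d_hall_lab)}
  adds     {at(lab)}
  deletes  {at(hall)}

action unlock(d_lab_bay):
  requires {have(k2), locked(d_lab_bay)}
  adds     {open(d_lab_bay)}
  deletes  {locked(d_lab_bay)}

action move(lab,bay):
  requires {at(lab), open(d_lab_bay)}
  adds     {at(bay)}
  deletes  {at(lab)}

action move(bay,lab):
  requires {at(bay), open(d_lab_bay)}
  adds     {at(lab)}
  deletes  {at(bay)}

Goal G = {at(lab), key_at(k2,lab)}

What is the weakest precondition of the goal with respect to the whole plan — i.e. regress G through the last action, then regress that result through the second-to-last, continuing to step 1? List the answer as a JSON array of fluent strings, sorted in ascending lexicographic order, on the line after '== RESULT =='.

Work backward from the goal:
  through step 4 (move(bay,lab)): drop {at(lab)}, keep {key_at(k2,lab)}, require {at(bay), open(d_lab_bay)}
    → {at(bay), key_at(k2,lab), open(d_lab_bay)}
  through step 3 (move(lab,bay)): drop {at(bay)}, keep {key_at(k2,lab), open(d_lab_bay)}, require {at(lab), open(d_lab_bay)}
    → {at(lab), key_at(k2,lab), open(d_lab_bay)}
  through step 2 (unlock(d_lab_bay)): drop {open(d_lab_bay)}, keep {at(lab), key_at(k2,lab)}, require {have(k2), locked(d_lab_bay)}
    → {at(lab), have(k2), key_at(k2,lab), locked(d_lab_bay)}
  through step 1 (move(hall,lab)): drop {at(lab)}, keep {have(k2), key_at(k2,lab), locked(d_lab_bay)}, require {at(hall), open(d_hall_lab)}
    → {at(hall), have(k2), key_at(k2,lab), locked(d_lab_bay), open(d_hall_lab)}

== RESULT ==
["at(hall)", "have(k2)", "key_at(k2,lab)", "locked(d_lab_bay)", "open(d_hall_lab)"]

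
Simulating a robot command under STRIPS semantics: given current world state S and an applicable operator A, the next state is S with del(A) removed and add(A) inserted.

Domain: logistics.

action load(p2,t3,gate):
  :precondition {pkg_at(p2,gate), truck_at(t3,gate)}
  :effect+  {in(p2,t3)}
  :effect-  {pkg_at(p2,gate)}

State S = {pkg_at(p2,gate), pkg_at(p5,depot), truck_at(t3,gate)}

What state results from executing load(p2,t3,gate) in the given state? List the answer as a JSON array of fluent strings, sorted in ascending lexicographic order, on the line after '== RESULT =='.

Compute (S \ del) ∪ add:
  pre ⊆ S: {pkg_at(p2,gate), truck_at(t3,gate)} ⊆ S  — applicable
  S \ del = {pkg_at(p5,depot), truck_at(t3,gate)}
  ∪ add   = {in(p2,t3), pkg_at(p5,depot), truck_at(t3,gate)}

== RESULT ==
["in(p2,t3)", "pkg_at(p5,depot)", "truck_at(t3,gate)"]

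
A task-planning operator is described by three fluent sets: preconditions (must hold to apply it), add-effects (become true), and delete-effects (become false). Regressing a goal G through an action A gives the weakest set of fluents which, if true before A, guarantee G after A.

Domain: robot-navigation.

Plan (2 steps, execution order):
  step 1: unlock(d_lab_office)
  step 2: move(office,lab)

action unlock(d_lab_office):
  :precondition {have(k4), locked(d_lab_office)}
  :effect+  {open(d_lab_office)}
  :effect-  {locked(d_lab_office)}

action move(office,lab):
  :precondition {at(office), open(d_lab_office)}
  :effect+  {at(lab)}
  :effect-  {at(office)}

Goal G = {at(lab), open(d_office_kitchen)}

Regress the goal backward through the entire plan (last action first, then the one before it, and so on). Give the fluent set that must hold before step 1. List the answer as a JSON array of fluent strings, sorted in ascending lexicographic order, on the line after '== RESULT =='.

Regress step by step:
  through step 2 (move(office,lab)): drop {at(lab)}, keep {open(d_office_kitchen)}, require {at(office), open(d_lab_office)}
    → {at(office), open(d_lab_office), open(d_office_kitchen)}
  through step 1 (unlock(d_lab_office)): drop {open(d_lab_office)}, keep {at(office), open(d_office_kitchen)}, require {have(k4), locked(d_lab_office)}
    → {at(office), have(k4), locked(d_lab_office), open(d_office_kitchen)}

== RESULT ==
["at(office)", "have(k4)", "locked(d_lab_office)", "open(d_office_kitchen)"]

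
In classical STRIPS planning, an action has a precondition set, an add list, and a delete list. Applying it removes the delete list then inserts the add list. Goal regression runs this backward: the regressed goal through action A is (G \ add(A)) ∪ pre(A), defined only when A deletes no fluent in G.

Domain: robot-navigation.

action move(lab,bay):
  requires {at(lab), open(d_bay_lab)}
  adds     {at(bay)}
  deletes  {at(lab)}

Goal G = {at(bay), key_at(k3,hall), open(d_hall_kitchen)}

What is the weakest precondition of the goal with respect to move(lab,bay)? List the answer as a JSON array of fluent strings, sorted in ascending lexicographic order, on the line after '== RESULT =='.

Compute (G \ add) ∪ pre:
  G ∩ del = {}  (empty — regression defined)
  G \ add = {at(bay), key_at(k3,hall), open(d_hall_kitchen)} \ {at(bay)} = {key_at(k3,hall), open(d_hall_kitchen)}
  ∪ pre   = {key_at(k3,hall), open(d_hall_kitchen)} ∪ {at(lab), open(d_bay_lab)}
          = {at(lab), key_at(k3,hall), open(d_bay_lab), open(d_hall_kitchen)}

== RESULT ==
["at(lab)", "key_at(k3,hall)", "open(d_bay_lab)", "open(d_hall_kitchen)"]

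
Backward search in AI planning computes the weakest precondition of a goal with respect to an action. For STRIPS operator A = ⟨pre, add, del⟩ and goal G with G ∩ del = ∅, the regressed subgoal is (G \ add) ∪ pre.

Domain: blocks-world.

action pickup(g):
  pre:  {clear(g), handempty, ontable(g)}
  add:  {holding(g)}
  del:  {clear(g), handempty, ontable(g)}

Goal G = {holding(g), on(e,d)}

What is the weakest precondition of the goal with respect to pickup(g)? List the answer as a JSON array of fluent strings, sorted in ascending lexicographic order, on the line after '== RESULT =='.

Regress:
  G ∩ del = {}  (empty — regression defined)
  G \ add = {holding(g), on(e,d)} \ {holding(g)} = {on(e,d)}
  ∪ pre   = {on(e,d)} ∪ {clear(g), handempty, ontable(g)}
          = {clear(g), handempty, on(e,d), ontable(g)}

== RESULT ==
["clear(g)", "handempty", "on(e,d)", "ontable(g)"]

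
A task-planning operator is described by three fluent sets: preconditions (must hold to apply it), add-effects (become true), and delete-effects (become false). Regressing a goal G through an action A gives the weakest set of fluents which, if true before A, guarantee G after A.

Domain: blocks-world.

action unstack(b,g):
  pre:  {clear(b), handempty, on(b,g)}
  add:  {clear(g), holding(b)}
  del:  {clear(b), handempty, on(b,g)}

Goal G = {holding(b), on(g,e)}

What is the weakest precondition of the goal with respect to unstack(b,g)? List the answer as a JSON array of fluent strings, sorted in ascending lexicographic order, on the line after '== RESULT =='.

Compute (G \ add) ∪ pre:
  G ∩ del = {}  (empty — regression defined)
  G \ add = {holding(b), on(g,e)} \ {clear(g), holding(b)} = {on(g,e)}
  ∪ pre   = {on(g,e)} ∪ {clear(b), handempty, on(b,g)}
          = {clear(b), handempty, on(b,g), on(g,e)}

== RESULT ==
["clear(b)", "handempty", "on(b,g)", "on(g,e)"]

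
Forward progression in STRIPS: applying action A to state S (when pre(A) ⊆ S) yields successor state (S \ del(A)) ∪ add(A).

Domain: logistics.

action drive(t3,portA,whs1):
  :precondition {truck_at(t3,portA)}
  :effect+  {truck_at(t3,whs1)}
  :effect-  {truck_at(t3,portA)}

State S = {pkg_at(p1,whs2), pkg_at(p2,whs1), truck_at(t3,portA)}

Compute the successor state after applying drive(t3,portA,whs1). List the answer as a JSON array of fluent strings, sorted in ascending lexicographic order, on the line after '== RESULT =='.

Progress:
  pre ⊆ S: {truck_at(t3,portA)} ⊆ S  — applicable
  S \ del = {pkg_at(p1,whs2), pkg_at(p2,whs1)}
  ∪ add   = {pkg_at(p1,whs2), pkg_at(p2,whs1), truck_at(t3,whs1)}

== RESULT ==
["pkg_at(p1,whs2)", "pkg_at(p2,whs1)", "truck_at(t3,whs1)"]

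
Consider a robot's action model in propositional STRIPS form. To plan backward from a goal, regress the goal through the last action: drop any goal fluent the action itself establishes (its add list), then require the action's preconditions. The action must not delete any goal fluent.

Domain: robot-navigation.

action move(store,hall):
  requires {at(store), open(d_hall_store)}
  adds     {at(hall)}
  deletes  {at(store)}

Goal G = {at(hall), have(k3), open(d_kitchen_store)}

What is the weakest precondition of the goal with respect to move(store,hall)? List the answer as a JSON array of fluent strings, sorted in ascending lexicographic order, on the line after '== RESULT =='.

Compute (G \ add) ∪ pre:
  G ∩ del = {}  (empty — regression defined)
  G \ add = {at(hall), have(k3), open(d_kitchen_store)} \ {at(hall)} = {have(k3), open(d_kitchen_store)}
  ∪ pre   = {have(k3), open(d_kitchen_store)} ∪ {at(store), open(d_hall_store)}
          = {at(store), have(k3), open(d_hall_store), open(d_kitchen_store)}

== RESULT ==
["at(store)", "have(k3)", "open(d_hall_store)", "open(d_kitchen_store)"]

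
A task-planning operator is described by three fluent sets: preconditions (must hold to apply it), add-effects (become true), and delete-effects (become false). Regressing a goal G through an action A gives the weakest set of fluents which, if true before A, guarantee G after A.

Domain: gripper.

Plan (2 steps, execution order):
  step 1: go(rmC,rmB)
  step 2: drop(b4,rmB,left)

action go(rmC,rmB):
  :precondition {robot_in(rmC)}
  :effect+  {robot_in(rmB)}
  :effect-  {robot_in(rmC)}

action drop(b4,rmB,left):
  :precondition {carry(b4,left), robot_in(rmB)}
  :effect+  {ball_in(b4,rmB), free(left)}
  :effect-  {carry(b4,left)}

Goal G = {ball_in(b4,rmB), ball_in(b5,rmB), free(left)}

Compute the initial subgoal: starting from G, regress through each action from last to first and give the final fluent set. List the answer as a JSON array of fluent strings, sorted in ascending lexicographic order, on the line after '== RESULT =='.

Work backward from the goal:
  through step 2 (drop(b4,rmB,left)): drop {ball_in(b4,rmB), free(left)}, keep {ball_in(b5,rmB)}, require {carry(b4,left), robot_in(rmB)}
    → {ball_in(b5,rmB), carry(b4,left), robot_in(rmB)}
  through step 1 (go(rmC,rmB)): drop {robot_in(rmB)}, keep {ball_in(b5,rmB), carry(b4,left)}, require {robot_in(rmC)}
    → {ball_in(b5,rmB), carry(b4,left), robot_in(rmC)}

== RESULT ==
["ball_in(b5,rmB)", "carry(b4,left)", "robot_in(rmC)"]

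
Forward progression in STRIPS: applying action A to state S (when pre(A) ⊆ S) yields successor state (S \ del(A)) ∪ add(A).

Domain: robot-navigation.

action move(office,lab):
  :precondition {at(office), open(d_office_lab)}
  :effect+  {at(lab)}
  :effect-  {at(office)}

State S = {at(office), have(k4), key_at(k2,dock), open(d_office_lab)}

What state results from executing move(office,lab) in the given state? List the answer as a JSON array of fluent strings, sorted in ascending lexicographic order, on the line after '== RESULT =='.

Compute (S \ del) ∪ add:
  pre ⊆ S: {at(office), open(d_office_lab)} ⊆ S  — applicable
  S \ del = {have(k4), key_at(k2,dock), open(d_office_lab)}
  ∪ add   = {at(lab), have(k4), key_at(k2,dock), open(d_office_lab)}

== RESULT ==
["at(lab)", "have(k4)", "key_at(k2,dock)", "open(d_office_lab)"]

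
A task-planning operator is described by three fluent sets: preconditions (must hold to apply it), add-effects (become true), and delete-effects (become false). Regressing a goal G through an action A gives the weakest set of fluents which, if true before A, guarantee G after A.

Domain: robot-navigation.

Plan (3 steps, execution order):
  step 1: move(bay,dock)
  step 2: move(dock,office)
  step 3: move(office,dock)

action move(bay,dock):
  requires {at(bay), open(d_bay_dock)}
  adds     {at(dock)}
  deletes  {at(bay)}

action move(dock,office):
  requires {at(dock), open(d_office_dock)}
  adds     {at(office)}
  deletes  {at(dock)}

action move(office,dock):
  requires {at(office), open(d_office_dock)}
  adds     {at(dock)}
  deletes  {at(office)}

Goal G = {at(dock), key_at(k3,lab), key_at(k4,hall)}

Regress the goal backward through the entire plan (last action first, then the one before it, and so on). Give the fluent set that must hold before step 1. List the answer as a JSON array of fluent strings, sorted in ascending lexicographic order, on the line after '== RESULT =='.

Regress step by step:
  through step 3 (move(office,dock)): drop {at(dock)}, keep {key_at(k3,lab), key_at(k4,hall)}, require {at(office), open(d_office_dock)}
    → {at(office), key_at(k3,lab), key_at(k4,hall), open(d_office_dock)}
  through step 2 (move(dock,office)): drop {at(office)}, keep {key_at(k3,lab), key_at(k4,hall), open(d_office_dock)}, require {at(dock), open(d_office_dock)}
    → {at(dock), key_at(k3,lab), key_at(k4,hall), open(d_office_dock)}
  through step 1 (move(bay,dock)): drop {at(dock)}, keep {key_at(k3,lab), key_at(k4,hall), open(d_office_dock)}, require {at(bay), open(d_bay_dock)}
    → {at(bay), key_at(k3,lab), key_at(k4,hall), open(d_bay_dock), open(d_office_dock)}

== RESULT ==
["at(bay)", "key_at(k3,lab)", "key_at(k4,hall)", "open(d_bay_dock)", "open(d_office_dock)"]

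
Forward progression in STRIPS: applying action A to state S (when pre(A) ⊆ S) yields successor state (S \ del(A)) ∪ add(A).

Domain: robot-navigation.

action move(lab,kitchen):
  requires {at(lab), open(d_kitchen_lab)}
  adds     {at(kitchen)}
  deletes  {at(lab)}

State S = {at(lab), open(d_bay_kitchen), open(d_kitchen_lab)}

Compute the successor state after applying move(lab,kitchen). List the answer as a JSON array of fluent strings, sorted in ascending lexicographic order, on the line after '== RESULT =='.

Compute (S \ del) ∪ add:
  pre ⊆ S: {at(lab), open(d_kitchen_lab)} ⊆ S  — applicable
  S \ del = {open(d_bay_kitchen), open(d_kitchen_lab)}
  ∪ add   = {at(kitchen), open(d_bay_kitchen), open(d_kitchen_lab)}

== RESULT ==
["at(kitchen)", "open(d_bay_kitchen)", "open(d_kitchen_lab)"]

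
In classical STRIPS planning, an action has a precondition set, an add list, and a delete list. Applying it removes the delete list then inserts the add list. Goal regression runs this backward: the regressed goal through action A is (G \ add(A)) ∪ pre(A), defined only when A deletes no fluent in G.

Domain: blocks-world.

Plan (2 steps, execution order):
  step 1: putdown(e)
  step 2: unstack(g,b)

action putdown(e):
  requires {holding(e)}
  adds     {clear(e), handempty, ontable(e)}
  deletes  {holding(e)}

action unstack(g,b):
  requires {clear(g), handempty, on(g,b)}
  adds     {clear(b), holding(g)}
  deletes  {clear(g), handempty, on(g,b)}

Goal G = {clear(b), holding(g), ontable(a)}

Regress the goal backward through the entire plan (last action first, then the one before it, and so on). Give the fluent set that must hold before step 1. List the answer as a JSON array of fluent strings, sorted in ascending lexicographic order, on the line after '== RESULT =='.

Regress step by step:
  through step 2 (unstack(g,b)): drop {clear(b), holding(g)}, keep {ontable(a)}, require {clear(g), handempty, on(g,b)}
    → {clear(g), handempty, on(g,b), ontable(a)}
  through step 1 (putdown(e)): drop {handempty}, keep {clear(g), on(g,b), ontable(a)}, require {holding(e)}
    → {clear(g), holding(e), on(g,b), ontable(a)}

== RESULT ==
["clear(g)", "holding(e)", "on(g,b)", "ontable(a)"]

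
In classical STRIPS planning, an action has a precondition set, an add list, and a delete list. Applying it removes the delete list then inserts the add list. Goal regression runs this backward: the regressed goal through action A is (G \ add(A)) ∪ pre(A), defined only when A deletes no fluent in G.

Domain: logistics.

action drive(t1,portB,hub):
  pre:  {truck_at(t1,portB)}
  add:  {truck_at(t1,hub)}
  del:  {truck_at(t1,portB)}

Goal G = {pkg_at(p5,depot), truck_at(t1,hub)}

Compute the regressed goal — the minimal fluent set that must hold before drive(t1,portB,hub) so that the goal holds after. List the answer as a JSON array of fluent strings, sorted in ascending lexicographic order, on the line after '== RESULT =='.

Regress:
  G ∩ del = {}  (empty — regression defined)
  G \ add = {pkg_at(p5,depot), truck_at(t1,hub)} \ {truck_at(t1,hub)} = {pkg_at(p5,depot)}
  ∪ pre   = {pkg_at(p5,depot)} ∪ {truck_at(t1,portB)}
          = {pkg_at(p5,depot), truck_at(t1,portB)}

== RESULT ==
["pkg_at(p5,depot)", "truck_at(t1,portB)"]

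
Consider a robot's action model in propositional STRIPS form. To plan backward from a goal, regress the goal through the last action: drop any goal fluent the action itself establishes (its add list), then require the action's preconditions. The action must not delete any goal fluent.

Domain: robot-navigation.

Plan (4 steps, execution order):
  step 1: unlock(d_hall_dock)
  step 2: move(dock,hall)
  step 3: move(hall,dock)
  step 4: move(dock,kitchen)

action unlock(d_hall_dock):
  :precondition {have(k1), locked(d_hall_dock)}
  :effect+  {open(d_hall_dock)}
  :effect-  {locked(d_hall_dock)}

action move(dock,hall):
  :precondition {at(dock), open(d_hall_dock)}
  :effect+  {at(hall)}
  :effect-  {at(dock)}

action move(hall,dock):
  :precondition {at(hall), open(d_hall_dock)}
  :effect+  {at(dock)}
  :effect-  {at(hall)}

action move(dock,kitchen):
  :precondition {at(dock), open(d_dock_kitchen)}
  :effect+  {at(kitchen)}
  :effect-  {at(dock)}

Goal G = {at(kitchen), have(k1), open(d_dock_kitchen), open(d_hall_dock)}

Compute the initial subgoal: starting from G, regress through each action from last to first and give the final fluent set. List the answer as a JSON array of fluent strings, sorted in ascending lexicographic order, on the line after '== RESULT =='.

Work backward from the goal:
  through step 4 (move(dock,kitchen)): drop {at(kitchen)}, keep {have(k1), open(d_dock_kitchen), open(d_hall_dock)}, require {at(dock), open(d_dock_kitchen)}
    → {at(dock), have(k1), open(d_dock_kitchen), open(d_hall_dock)}
  through step 3 (move(hall,dock)): drop {at(dock)}, keep {have(k1), open(d_dock_kitchen), open(d_hall_dock)}, require {at(hall), open(d_hall_dock)}
    → {at(hall), have(k1), open(d_dock_kitchen), open(d_hall_dock)}
  through step 2 (move(dock,hall)): drop {at(hall)}, keep {have(k1), open(d_dock_kitchen), open(d_hall_dock)}, require {at(dock), open(d_hall_dock)}
    → {at(dock), have(k1), open(d_dock_kitchen), open(d_hall_dock)}
  through step 1 (unlock(d_hall_dock)): drop {open(d_hall_dock)}, keep {at(dock), have(k1), open(d_dock_kitchen)}, require {have(k1), locked(d_hall_dock)}
    → {at(dock), have(k1), locked(d_hall_dock), open(d_dock_kitchen)}

== RESULT ==
["at(dock)", "have(k1)", "locked(d_hall_dock)", "open(d_dock_kitchen)"]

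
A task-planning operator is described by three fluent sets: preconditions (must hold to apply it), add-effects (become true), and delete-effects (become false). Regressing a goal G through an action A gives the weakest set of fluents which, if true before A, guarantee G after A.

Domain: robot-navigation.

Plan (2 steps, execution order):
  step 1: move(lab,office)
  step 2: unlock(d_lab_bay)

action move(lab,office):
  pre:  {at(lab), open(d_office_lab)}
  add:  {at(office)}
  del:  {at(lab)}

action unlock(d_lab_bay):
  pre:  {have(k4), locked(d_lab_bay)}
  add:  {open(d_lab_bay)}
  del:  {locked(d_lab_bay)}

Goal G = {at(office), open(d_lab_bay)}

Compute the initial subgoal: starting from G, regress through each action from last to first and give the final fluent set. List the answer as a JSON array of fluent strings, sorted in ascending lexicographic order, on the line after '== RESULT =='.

Regress step by step:
  through step 2 (unlock(d_lab_bay)): drop {open(d_lab_bay)}, keep {at(office)}, require {have(k4), locked(d_lab_bay)}
    → {at(office), have(k4), locked(d_lab_bay)}
  through step 1 (move(lab,office)): drop {at(office)}, keep {have(k4), locked(d_lab_bay)}, require {at(lab), open(d_office_lab)}
    → {at(lab), have(k4), locked(d_lab_bay), open(d_office_lab)}

== RESULT ==
["at(lab)", "have(k4)", "locked(d_lab_bay)", "open(d_office_lab)"]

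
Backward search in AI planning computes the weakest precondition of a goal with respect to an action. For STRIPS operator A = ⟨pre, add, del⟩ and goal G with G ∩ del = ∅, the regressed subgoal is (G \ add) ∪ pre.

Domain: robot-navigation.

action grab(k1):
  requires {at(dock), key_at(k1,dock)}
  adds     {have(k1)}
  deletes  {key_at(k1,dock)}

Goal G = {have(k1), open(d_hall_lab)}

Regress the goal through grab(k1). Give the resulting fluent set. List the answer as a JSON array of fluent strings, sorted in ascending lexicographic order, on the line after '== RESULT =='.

Regress:
  G ∩ del = {}  (empty — regression defined)
  G \ add = {have(k1), open(d_hall_lab)} \ {have(k1)} = {open(d_hall_lab)}
  ∪ pre   = {open(d_hall_lab)} ∪ {at(dock), key_at(k1,dock)}
          = {at(dock), key_at(k1,dock), open(d_hall_lab)}

== RESULT ==
["at(dock)", "key_at(k1,dock)", "open(d_hall_lab)"]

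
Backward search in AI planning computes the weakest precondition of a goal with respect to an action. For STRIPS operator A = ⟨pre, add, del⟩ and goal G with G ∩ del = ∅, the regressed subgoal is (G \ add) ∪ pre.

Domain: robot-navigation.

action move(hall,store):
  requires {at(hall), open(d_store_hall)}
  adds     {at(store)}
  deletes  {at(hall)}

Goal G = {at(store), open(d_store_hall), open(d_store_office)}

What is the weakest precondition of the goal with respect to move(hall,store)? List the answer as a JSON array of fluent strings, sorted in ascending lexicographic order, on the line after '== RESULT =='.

Compute (G \ add) ∪ pre:
  G ∩ del = {}  (empty — regression defined)
  G \ add = {at(store), open(d_store_hall), open(d_store_office)} \ {at(store)} = {open(d_store_hall), open(d_store_office)}
  ∪ pre   = {open(d_store_hall), open(d_store_office)} ∪ {at(hall), open(d_store_hall)}
          = {at(hall), open(d_store_hall), open(d_store_office)}

== RESULT ==
["at(hall)", "open(d_store_hall)", "open(d_store_office)"]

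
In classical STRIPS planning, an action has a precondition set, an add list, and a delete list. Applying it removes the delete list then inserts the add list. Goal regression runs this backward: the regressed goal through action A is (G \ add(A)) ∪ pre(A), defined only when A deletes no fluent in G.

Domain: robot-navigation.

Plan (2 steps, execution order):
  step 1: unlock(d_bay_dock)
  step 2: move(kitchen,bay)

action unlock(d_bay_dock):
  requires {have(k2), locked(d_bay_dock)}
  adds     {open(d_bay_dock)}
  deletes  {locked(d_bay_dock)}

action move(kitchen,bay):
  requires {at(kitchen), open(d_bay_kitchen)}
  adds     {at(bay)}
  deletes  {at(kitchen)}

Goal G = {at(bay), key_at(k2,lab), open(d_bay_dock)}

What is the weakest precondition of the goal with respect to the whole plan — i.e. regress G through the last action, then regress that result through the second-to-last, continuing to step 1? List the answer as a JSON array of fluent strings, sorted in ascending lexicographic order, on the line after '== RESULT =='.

Regress step by step:
  through step 2 (move(kitchen,bay)): drop {at(bay)}, keep {key_at(k2,lab), open(d_bay_dock)}, require {at(kitchen), open(d_bay_kitchen)}
    → {at(kitchen), key_at(k2,lab), open(d_bay_dock), open(d_bay_kitchen)}
  through step 1 (unlock(d_bay_dock)): drop {open(d_bay_dock)}, keep {at(kitchen), key_at(k2,lab), open(d_bay_kitchen)}, require {have(k2), locked(d_bay_dock)}
    → {at(kitchen), have(k2), key_at(k2,lab), locked(d_bay_dock), open(d_bay_kitchen)}

== RESULT ==
["at(kitchen)", "have(k2)", "key_at(k2,lab)", "locked(d_bay_dock)", "open(d_bay_kitchen)"]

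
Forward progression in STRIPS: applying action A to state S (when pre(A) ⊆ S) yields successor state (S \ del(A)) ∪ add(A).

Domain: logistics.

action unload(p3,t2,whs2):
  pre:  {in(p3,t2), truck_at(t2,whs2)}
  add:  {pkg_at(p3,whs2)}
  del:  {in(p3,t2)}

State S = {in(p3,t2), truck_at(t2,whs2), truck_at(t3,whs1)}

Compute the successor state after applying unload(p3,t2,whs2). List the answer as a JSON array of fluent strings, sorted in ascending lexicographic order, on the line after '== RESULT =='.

Compute (S \ del) ∪ add:
  pre ⊆ S: {in(p3,t2), truck_at(t2,whs2)} ⊆ S  — applicable
  S \ del = {truck_at(t2,whs2), truck_at(t3,whs1)}
  ∪ add   = {pkg_at(p3,whs2), truck_at(t2,whs2), truck_at(t3,whs1)}

== RESULT ==
["pkg_at(p3,whs2)", "truck_at(t2,whs2)", "truck_at(t3,whs1)"]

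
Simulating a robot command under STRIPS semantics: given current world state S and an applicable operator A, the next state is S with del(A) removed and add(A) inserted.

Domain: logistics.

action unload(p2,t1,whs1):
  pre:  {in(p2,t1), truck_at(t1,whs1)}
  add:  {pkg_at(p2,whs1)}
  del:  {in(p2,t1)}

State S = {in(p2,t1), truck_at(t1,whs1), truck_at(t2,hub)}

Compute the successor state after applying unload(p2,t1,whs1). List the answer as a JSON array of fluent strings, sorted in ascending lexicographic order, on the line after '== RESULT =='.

Progress:
  pre ⊆ S: {in(p2,t1), truck_at(t1,whs1)} ⊆ S  — applicable
  S \ del = {truck_at(t1,whs1), truck_at(t2,hub)}
  ∪ add   = {pkg_at(p2,whs1), truck_at(t1,whs1), truck_at(t2,hub)}

== RESULT ==
["pkg_at(p2,whs1)", "truck_at(t1,whs1)", "truck_at(t2,hub)"]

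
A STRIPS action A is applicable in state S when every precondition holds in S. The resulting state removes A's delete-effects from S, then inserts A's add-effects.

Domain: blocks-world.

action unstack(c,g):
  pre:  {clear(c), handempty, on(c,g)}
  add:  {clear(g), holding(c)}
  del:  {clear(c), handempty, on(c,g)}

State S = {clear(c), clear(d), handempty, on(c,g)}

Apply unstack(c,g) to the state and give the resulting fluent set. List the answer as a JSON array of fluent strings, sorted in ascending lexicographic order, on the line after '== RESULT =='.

Progress:
  pre ⊆ S: {clear(c), handempty, on(c,g)} ⊆ S  — applicable
  S \ del = {clear(d)}
  ∪ add   = {clear(d), clear(g), holding(c)}

== RESULT ==
["clear(d)", "clear(g)", "holding(c)"]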